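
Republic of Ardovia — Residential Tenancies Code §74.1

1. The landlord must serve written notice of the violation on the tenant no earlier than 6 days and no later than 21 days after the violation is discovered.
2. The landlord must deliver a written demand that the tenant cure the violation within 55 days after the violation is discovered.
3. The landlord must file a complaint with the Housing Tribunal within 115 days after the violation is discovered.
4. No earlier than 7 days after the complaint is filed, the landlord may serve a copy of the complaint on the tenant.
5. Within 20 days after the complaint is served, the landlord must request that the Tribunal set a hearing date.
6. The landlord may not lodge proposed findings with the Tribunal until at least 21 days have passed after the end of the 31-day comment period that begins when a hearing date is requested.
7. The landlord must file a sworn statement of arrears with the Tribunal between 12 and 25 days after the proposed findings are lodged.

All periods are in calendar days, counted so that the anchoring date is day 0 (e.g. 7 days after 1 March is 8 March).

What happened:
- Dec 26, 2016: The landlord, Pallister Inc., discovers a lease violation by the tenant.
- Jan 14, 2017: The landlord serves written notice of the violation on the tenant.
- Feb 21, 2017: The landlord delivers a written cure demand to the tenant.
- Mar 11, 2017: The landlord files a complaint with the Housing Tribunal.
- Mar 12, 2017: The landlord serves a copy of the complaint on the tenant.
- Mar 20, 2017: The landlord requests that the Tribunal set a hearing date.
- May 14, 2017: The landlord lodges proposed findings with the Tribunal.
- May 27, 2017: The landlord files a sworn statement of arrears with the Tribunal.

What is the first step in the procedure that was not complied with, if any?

Step 2

Step 1 — 6 and 21 days from Dec 26, 2016 (when the violation is discovered) are Jan 1, 2017 and Jan 16, 2017 respectively; Jan 14, 2017 falls inside that range.
Step 2 — counting 55 days from Dec 26, 2016 (when the violation is discovered) gives a deadline of Feb 19, 2017; not done until Feb 21, 2017, 2 days after the deadline.
Later steps need not be reached.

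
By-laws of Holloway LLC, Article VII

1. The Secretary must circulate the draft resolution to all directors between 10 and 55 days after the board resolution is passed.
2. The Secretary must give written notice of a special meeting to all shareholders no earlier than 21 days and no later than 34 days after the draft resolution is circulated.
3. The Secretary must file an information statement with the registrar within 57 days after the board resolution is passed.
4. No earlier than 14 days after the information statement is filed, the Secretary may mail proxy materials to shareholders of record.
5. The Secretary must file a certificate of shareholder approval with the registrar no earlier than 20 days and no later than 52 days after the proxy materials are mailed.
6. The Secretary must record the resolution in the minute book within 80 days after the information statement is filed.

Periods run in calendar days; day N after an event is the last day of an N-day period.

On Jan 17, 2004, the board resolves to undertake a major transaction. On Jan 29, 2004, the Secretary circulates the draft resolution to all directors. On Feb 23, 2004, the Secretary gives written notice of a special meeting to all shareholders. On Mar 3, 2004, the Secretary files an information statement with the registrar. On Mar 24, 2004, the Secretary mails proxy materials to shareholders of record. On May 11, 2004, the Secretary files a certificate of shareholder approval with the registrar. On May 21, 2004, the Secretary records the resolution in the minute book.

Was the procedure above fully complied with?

Yes

(1) the permitted window runs from Jan 17, 2004 + 10 = Jan 27, 2004 to Jan 17, 2004 + 55 = Mar 12, 2004; done Jan 29, 2004 — within the window.
(2) the permitted window runs from Jan 29, 2004 + 21 = Feb 19, 2004 to Jan 29, 2004 + 34 = Mar 3, 2004; Feb 23, 2004 falls inside that range.
(3) due by Jan 17, 2004 + 57 days = Mar 14, 2004; Mar 3, 2004 is within that limit.
(4) permitted from Mar 3, 2004 + 14 days = Mar 17, 2004 onward; done Mar 24, 2004 — permitted.
(5) the permitted window runs from Mar 24, 2004 + 20 = Apr 13, 2004 to Mar 24, 2004 + 52 = May 15, 2004; done May 11, 2004, which is between those dates.
(6) due by Mar 3, 2004 + 80 days = May 22, 2004; completed May 21, 2004, before the deadline.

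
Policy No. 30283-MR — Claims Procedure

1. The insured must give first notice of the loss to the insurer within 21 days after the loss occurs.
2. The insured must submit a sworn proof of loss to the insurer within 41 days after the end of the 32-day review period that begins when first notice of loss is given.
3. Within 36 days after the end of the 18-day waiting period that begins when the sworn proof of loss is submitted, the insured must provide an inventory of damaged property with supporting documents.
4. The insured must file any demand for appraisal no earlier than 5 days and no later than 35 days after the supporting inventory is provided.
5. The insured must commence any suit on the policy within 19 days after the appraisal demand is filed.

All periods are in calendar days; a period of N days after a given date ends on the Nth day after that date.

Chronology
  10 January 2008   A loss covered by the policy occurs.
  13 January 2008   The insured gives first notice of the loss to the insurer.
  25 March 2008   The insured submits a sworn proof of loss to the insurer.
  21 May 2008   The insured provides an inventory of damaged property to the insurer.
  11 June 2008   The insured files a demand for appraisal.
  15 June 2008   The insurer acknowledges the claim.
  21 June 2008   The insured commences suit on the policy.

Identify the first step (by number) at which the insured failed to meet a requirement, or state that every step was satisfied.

Step 1: 21 days after 10 January 2008 (when the loss occurs) is 31 January 2008; completed 13 January 2008, before the deadline.
Step 2: 41 days after 14 February 2008 (end of the 32-day review period, which began when first notice of loss is given on 13 January 2008) is 26 March 2008; completed 25 March 2008, before the deadline.
Step 3: 36 days after 12 April 2008 (end of the 18-day waiting period, which began when the sworn proof of loss is submitted on 25 March 2008) is 18 May 2008; done 21 May 2008 — 3 days late.
Later steps need not be reached.

Step 3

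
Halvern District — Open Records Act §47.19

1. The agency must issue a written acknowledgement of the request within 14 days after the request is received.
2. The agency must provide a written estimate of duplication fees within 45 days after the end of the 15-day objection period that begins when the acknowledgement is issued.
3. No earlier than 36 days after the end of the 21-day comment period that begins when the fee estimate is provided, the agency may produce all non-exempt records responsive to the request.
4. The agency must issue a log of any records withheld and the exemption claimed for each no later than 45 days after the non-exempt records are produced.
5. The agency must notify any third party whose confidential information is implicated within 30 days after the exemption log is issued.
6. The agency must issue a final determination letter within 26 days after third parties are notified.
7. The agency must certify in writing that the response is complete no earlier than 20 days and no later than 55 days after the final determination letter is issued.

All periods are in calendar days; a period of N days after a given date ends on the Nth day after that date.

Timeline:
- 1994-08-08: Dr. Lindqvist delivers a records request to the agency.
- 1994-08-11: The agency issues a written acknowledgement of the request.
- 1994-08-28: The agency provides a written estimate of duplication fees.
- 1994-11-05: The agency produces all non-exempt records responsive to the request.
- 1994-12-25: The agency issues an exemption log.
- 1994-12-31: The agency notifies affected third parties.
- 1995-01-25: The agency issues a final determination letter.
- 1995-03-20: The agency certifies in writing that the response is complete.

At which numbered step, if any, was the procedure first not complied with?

Step 1 — counting 14 days from 1994-08-08 (when the request is received) gives a deadline of 1994-08-22; done 1994-08-11 — timely.
Step 2 — counting 45 days from 1994-08-26 (end of the 15-day objection period, which began when the acknowledgement is issued on 1994-08-11) gives a deadline of 1994-10-10; 1994-08-28 is within that limit.
Step 3 — must wait 36 days from 1994-09-18 (end of the 21-day comment period, which began when the fee estimate is provided on 1994-08-28), so not before 1994-10-24; 1994-11-05 is on or after that date.
Step 4 — counting 45 days from 1994-11-05 (when the non-exempt records are produced) gives a deadline of 1994-12-20; done 1994-12-25 — 5 days late.

Step 4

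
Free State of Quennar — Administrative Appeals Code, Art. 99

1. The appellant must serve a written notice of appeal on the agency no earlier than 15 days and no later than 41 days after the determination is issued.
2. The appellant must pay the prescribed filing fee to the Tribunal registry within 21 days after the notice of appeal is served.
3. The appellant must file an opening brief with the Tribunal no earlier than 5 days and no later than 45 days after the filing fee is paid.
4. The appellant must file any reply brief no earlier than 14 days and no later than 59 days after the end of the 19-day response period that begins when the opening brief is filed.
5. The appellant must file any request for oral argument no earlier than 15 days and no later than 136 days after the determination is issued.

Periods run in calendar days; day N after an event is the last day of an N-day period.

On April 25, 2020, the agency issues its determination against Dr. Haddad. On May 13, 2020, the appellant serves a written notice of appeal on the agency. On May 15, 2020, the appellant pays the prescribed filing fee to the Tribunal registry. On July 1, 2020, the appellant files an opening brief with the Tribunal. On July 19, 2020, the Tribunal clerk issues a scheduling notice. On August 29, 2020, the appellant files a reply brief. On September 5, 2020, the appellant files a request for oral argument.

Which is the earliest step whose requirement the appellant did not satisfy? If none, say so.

Step 1 — 15 and 41 days from April 25, 2020 (when the determination is issued) are May 10, 2020 and June 5, 2020 respectively; done May 13, 2020, which is between those dates.
Step 2 — counting 21 days from May 13, 2020 (when the notice of appeal is served) gives a deadline of June 3, 2020; May 15, 2020 is within that limit.
Step 3 — 5 and 45 days from May 15, 2020 (when the filing fee is paid) are May 20, 2020 and June 29, 2020 respectively; done July 1, 2020 — 2 days after the window closed.
The procedure was therefore not followed at step 3.

Step 3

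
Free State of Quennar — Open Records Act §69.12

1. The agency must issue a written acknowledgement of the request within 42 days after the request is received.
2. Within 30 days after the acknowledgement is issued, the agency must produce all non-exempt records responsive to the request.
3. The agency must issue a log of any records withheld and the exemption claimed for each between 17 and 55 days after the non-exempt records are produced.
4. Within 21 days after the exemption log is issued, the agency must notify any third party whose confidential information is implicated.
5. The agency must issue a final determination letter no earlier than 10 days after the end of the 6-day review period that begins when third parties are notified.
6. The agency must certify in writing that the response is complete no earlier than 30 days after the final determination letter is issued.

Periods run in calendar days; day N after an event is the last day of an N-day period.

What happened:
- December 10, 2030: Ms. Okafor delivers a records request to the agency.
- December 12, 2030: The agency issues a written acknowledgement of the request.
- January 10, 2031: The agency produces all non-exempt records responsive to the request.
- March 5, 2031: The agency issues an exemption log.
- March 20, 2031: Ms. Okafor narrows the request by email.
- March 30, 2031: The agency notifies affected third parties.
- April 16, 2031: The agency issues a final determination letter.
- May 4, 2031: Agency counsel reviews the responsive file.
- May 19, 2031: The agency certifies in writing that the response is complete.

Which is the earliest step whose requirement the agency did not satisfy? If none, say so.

Step 4

Step 1: 42 days after December 10, 2030 (when the request is received) is January 21, 2031; December 12, 2030 is within that limit.
Step 2: 30 days after December 12, 2030 (when the acknowledgement is issued) is January 11, 2031; January 10, 2031 is within that limit.
Step 3: the window is 17–55 days after January 10, 2031 (when the non-exempt records are produced), so January 27, 2031 through March 6, 2031; done March 5, 2031 — within the window.
Step 4: 21 days after March 5, 2031 (when the exemption log is issued) is March 26, 2031; not done until March 30, 2031, 4 days after the deadline.
No need to go further; step 4 was not satisfied.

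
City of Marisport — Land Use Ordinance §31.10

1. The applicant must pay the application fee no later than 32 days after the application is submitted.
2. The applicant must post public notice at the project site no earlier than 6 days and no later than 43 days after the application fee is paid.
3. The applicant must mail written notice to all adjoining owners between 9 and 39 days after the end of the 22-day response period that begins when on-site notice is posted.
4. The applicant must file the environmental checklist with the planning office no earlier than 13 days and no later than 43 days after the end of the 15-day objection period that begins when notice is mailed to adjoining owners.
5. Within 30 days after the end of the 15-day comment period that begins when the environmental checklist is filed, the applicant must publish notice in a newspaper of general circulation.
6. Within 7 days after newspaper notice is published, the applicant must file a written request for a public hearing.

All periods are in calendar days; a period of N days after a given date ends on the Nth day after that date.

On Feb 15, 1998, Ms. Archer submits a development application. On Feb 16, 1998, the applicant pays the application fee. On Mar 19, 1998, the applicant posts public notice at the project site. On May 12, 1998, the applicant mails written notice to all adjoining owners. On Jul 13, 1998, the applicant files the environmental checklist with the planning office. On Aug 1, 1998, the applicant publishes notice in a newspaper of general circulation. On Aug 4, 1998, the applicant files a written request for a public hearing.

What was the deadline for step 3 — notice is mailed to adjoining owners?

On-site notice is posted on Mar 19, 1998; the 22-day response period therefore ends Apr 10, 1998, and step 3 runs from that date. The window is 9–39 days after Apr 10, 1998; it closes on May 19, 1998.

May 19, 1998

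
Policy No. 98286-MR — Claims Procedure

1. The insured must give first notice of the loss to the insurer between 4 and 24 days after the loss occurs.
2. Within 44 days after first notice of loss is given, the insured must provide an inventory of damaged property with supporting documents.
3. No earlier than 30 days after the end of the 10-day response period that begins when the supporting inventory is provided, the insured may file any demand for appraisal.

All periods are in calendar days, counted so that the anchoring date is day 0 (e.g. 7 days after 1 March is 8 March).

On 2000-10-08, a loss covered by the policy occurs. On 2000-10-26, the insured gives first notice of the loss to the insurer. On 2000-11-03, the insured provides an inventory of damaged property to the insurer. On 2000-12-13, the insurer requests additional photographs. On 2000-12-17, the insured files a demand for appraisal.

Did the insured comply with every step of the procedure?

Yes

Step 1: the window is 4–24 days after 2000-10-08 (when the loss occurs), so 2000-10-12 through 2000-11-01; done 2000-10-26, which is between those dates.
Step 2: 44 days after 2000-10-26 (when first notice of loss is given) is 2000-12-09; done 2000-11-03 — timely.
Step 3: the earliest permitted date is 30 days after 2000-11-13 (end of the 10-day response period, which began when the supporting inventory is provided on 2000-11-03), i.e. 2000-12-13; done 2000-12-17, after the minimum wait.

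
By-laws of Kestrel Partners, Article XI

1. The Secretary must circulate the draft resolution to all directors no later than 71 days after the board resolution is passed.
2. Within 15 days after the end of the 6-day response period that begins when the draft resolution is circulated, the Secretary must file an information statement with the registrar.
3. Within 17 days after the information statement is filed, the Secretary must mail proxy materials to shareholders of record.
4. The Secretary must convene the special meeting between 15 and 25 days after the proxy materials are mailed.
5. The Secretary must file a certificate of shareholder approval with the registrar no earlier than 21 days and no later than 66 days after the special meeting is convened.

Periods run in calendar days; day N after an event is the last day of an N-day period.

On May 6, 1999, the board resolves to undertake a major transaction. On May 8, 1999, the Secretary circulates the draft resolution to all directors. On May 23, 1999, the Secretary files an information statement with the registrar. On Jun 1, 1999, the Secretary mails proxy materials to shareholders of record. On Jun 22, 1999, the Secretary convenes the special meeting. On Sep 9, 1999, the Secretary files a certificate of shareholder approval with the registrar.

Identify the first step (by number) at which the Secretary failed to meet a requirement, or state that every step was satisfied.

Step 1 — counting 71 days from May 6, 1999 (when the board resolution is passed) gives a deadline of Jul 16, 1999; completed May 8, 1999, before the deadline.
Step 2 — counting 15 days from May 14, 1999 (end of the 6-day response period, which began when the draft resolution is circulated on May 8, 1999) gives a deadline of May 29, 1999; done May 23, 1999 — timely.
Step 3 — counting 17 days from May 23, 1999 (when the information statement is filed) gives a deadline of Jun 9, 1999; Jun 1, 1999 is within that limit.
Step 4 — 15 and 25 days from Jun 1, 1999 (when the proxy materials are mailed) are Jun 16, 1999 and Jun 26, 1999 respectively; done Jun 22, 1999, which is between those dates.
Step 5 — 21 and 66 days from Jun 22, 1999 (when the special meeting is convened) are Jul 13, 1999 and Aug 27, 1999 respectively; done Sep 9, 1999 — 13 days after the window closed.

Step 5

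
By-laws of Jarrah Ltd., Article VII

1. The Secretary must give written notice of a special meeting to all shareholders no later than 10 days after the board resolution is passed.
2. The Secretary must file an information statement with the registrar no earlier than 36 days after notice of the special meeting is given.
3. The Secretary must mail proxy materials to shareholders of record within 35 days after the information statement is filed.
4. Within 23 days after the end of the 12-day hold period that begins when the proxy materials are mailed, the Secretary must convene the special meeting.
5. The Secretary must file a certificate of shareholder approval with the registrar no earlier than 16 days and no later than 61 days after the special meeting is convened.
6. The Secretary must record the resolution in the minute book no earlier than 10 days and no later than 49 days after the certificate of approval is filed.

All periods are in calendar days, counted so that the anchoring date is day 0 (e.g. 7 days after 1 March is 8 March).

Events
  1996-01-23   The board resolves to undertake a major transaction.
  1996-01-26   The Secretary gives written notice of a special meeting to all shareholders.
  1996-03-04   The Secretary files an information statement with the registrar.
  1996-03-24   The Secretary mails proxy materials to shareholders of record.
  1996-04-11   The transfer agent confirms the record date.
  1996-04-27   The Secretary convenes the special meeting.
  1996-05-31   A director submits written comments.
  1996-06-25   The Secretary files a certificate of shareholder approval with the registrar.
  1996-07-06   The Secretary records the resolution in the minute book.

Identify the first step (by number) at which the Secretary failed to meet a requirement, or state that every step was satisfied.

None — every step was satisfied

Step 1: 10 days after 1996-01-23 (when the board resolution is passed) is 1996-02-02; done 1996-01-26 — timely.
Step 2: the earliest permitted date is 36 days after 1996-01-26 (when notice of the special meeting is given), i.e. 1996-03-02; done 1996-03-04 — permitted.
Step 3: 35 days after 1996-03-04 (when the information statement is filed) is 1996-04-08; done 1996-03-24 — timely.
Step 4: 23 days after 1996-04-05 (end of the 12-day hold period, which began when the proxy materials are mailed on 1996-03-24) is 1996-04-28; 1996-04-27 is within that limit.
Step 5: the window is 16–61 days after 1996-04-27 (when the special meeting is convened), so 1996-05-13 through 1996-06-27; done 1996-06-25, which is between those dates.
Step 6: the window is 10–49 days after 1996-06-25 (when the certificate of approval is filed), so 1996-07-05 through 1996-08-13; done 1996-07-06 — within the window.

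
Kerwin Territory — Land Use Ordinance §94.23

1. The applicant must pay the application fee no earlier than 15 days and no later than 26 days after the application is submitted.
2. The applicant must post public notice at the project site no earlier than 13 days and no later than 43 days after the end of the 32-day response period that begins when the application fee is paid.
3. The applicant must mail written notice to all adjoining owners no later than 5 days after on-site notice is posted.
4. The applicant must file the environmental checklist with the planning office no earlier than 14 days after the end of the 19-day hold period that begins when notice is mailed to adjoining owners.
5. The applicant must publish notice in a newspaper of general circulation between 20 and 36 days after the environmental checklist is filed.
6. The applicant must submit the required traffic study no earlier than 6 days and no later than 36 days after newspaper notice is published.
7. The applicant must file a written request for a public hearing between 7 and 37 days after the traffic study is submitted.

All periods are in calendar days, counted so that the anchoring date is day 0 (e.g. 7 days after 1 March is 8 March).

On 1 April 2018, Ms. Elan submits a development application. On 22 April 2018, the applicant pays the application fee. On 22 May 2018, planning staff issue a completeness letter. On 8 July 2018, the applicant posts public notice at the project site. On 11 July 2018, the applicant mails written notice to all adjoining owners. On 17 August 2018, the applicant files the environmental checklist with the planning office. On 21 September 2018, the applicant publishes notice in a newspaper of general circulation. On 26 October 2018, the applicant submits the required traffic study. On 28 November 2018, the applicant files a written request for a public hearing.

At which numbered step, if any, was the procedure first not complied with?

Step 1 — 15 and 26 days from 1 April 2018 (when the application is submitted) are 16 April 2018 and 27 April 2018 respectively; done 22 April 2018, which is between those dates.
Step 2 — 13 and 43 days from 24 May 2018 (end of the 32-day response period, which began when the application fee is paid on 22 April 2018) are 6 June 2018 and 6 July 2018 respectively; 8 July 2018 is 2 days past the end of the window.

Step 2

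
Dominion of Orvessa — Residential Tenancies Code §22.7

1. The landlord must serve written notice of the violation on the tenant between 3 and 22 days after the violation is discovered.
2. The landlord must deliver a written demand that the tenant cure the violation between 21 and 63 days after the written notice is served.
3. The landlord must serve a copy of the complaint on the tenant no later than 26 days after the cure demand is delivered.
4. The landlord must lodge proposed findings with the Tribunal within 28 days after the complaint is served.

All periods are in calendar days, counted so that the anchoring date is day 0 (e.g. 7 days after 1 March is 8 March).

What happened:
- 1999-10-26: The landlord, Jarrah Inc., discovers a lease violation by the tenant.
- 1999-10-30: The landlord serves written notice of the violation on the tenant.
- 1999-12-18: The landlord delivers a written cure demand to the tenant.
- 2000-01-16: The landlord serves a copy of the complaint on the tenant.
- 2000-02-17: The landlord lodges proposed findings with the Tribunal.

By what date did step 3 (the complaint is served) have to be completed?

2000-01-13

Step 3 runs from 1999-12-18, when the cure demand is delivered. 26 days after 1999-12-18 is 2000-01-13.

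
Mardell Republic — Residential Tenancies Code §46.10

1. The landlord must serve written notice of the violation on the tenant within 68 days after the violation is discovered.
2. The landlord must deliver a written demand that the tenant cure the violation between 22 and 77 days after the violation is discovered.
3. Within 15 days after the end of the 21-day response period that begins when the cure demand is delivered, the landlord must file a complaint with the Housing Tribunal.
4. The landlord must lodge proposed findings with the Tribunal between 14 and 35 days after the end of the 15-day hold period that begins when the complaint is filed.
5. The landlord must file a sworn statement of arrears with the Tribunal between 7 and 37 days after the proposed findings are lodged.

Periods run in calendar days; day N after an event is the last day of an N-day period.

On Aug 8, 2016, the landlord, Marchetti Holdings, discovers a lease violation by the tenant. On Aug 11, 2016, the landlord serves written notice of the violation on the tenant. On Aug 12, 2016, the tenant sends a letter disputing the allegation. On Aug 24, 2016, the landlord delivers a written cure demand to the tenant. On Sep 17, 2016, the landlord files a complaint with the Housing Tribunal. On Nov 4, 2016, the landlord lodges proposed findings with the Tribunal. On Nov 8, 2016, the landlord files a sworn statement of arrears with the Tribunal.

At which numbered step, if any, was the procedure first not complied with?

(1) due by Aug 8, 2016 + 68 days = Oct 15, 2016; Aug 11, 2016 is within that limit.
(2) the permitted window runs from Aug 8, 2016 + 22 = Aug 30, 2016 to Aug 8, 2016 + 77 = Oct 24, 2016; done Aug 24, 2016 — 6 days before the window opened.
That is the first point of non-compliance.

Step 2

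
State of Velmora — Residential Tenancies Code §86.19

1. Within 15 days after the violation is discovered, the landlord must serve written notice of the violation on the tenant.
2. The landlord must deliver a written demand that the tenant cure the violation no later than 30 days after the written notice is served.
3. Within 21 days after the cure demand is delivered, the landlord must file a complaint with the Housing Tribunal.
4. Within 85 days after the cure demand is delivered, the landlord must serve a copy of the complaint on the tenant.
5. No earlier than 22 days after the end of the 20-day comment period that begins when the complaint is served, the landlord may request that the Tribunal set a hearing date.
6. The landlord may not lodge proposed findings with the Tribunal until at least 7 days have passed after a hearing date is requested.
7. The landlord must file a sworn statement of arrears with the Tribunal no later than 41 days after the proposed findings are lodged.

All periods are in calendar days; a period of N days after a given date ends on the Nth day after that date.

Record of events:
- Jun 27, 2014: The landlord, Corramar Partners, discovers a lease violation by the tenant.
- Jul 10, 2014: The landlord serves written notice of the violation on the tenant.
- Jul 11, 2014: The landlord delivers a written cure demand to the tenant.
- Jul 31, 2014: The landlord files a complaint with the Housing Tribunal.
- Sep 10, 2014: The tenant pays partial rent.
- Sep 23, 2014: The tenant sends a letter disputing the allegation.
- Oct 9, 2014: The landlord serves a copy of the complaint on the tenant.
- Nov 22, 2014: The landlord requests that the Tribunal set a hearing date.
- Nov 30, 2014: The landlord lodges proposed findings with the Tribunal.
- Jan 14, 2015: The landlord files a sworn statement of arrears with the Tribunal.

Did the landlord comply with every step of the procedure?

(1) due by Jun 27, 2014 + 15 days = Jul 12, 2014; Jul 10, 2014 is within that limit.
(2) due by Jul 10, 2014 + 30 days = Aug 9, 2014; done Jul 11, 2014 — timely.
(3) due by Jul 11, 2014 + 21 days = Aug 1, 2014; Jul 31, 2014 is within that limit.
(4) due by Jul 11, 2014 + 85 days = Oct 4, 2014; done Oct 9, 2014 — 5 days late.

No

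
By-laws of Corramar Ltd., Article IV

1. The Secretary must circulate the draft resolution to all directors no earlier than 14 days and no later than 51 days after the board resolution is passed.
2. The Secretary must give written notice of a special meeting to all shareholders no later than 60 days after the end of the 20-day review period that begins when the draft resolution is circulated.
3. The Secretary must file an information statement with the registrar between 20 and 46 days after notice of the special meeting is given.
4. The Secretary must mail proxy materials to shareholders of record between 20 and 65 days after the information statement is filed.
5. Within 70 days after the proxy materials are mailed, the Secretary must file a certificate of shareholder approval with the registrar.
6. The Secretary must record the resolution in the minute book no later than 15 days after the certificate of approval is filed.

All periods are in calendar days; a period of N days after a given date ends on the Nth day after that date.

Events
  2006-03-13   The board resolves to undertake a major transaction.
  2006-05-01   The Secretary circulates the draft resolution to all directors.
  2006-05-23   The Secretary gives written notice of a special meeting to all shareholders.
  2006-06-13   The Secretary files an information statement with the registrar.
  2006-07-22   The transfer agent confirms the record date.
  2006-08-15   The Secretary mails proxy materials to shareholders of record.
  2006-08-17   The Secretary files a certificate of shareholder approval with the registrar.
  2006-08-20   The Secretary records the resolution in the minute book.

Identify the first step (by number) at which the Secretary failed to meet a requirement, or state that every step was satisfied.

Step 1 — 14 and 51 days from 2006-03-13 (when the board resolution is passed) are 2006-03-27 and 2006-05-03 respectively; done 2006-05-01 — within the window.
Step 2 — counting 60 days from 2006-05-21 (end of the 20-day review period, which began when the draft resolution is circulated on 2006-05-01) gives a deadline of 2006-07-20; completed 2006-05-23, before the deadline.
Step 3 — 20 and 46 days from 2006-05-23 (when notice of the special meeting is given) are 2006-06-12 and 2006-07-08 respectively; 2006-06-13 falls inside that range.
Step 4 — 20 and 65 days from 2006-06-13 (when the information statement is filed) are 2006-07-03 and 2006-08-17 respectively; done 2006-08-15 — within the window.
Step 5 — counting 70 days from 2006-08-15 (when the proxy materials are mailed) gives a deadline of 2006-10-24; done 2006-08-17 — timely.
Step 6 — counting 15 days from 2006-08-17 (when the certificate of approval is filed) gives a deadline of 2006-09-01; done 2006-08-20 — timely.

None — every step was satisfied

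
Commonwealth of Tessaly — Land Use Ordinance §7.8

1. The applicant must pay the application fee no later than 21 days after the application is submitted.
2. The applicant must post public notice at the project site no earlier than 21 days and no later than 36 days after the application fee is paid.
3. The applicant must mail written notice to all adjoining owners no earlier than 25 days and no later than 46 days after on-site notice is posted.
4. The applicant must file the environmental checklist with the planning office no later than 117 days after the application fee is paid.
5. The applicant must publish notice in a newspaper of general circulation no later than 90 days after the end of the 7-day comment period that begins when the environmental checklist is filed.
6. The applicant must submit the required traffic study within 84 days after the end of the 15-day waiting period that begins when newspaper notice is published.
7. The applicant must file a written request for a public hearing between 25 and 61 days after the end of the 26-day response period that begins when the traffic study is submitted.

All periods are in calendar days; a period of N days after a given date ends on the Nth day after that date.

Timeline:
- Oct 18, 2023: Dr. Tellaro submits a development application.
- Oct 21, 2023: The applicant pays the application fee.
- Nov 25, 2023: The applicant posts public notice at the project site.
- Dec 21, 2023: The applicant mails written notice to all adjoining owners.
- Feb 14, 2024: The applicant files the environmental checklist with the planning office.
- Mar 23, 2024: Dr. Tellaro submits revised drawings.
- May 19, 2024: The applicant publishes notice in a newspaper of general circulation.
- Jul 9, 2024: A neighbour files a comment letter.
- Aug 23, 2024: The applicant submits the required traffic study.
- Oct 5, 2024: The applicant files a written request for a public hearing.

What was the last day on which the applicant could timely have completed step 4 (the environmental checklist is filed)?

Feb 15, 2024

Step 4 runs from Oct 21, 2023, when the application fee is paid. 117 days after Oct 21, 2023 is Feb 15, 2024.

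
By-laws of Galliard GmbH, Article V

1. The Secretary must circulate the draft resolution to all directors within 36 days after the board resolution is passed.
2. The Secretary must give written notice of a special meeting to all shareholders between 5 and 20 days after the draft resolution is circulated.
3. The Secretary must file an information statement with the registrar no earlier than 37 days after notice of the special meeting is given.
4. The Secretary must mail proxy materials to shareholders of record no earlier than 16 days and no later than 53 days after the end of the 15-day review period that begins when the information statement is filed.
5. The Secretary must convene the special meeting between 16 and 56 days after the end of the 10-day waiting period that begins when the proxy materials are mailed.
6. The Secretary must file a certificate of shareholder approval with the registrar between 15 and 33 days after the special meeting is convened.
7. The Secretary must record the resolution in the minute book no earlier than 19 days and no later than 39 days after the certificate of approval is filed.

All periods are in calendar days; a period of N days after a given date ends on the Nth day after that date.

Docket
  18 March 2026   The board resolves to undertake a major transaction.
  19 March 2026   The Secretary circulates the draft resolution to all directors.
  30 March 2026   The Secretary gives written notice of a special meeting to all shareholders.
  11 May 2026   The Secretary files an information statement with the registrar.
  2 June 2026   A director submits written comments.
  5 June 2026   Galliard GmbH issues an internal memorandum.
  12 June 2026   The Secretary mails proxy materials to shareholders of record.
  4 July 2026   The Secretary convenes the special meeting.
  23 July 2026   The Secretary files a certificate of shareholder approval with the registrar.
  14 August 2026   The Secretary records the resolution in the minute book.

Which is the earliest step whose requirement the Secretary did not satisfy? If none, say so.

Step 5

Step 1: 36 days after 18 March 2026 (when the board resolution is passed) is 23 April 2026; done 19 March 2026 — timely.
Step 2: the window is 5–20 days after 19 March 2026 (when the draft resolution is circulated), so 24 March 2026 through 8 April 2026; done 30 March 2026, which is between those dates.
Step 3: the earliest permitted date is 37 days after 30 March 2026 (when notice of the special meeting is given), i.e. 6 May 2026; done 11 May 2026 — permitted.
Step 4: the window is 16–53 days after 26 May 2026 (end of the 15-day review period, which began when the information statement is filed on 11 May 2026), so 11 June 2026 through 18 July 2026; done 12 June 2026 — within the window.
Step 5: the window is 16–56 days after 22 June 2026 (end of the 10-day waiting period, which began when the proxy materials are mailed on 12 June 2026), so 8 July 2026 through 17 August 2026; done 4 July 2026 — 4 days before the window opened.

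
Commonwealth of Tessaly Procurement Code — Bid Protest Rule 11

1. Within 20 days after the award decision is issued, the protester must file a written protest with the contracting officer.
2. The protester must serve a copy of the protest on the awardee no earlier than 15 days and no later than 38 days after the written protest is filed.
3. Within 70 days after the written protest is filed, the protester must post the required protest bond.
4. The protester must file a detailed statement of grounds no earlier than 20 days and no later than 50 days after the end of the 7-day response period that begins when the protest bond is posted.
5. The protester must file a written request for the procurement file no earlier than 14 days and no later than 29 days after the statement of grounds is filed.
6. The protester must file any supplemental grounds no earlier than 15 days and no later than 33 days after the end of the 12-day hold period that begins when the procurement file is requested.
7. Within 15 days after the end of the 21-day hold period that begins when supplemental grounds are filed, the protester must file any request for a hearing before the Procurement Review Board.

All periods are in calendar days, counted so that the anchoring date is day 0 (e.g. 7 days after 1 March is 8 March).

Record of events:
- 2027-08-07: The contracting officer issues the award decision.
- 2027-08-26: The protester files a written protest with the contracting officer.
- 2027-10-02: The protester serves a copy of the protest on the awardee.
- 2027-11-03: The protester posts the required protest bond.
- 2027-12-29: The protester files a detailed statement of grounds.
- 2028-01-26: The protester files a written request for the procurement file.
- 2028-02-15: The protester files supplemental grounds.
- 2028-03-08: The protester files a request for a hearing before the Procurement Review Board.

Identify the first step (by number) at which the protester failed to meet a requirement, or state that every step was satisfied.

Step 1: 20 days after 2027-08-07 (when the award decision is issued) is 2027-08-27; completed 2027-08-26, before the deadline.
Step 2: the window is 15–38 days after 2027-08-26 (when the written protest is filed), so 2027-09-10 through 2027-10-03; done 2027-10-02 — within the window.
Step 3: 70 days after 2027-08-26 (when the written protest is filed) is 2027-11-04; 2027-11-03 is within that limit.
Step 4: the window is 20–50 days after 2027-11-10 (end of the 7-day response period, which began when the protest bond is posted on 2027-11-03), so 2027-11-30 through 2027-12-30; done 2027-12-29 — within the window.
Step 5: the window is 14–29 days after 2027-12-29 (when the statement of grounds is filed), so 2028-01-12 through 2028-01-27; done 2028-01-26, which is between those dates.
Step 6: the window is 15–33 days after 2028-02-07 (end of the 12-day hold period, which began when the procurement file is requested on 2028-01-26), so 2028-02-22 through 2028-03-11; 2028-02-15 is 7 days too early.
The analysis stops there.

Step 6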